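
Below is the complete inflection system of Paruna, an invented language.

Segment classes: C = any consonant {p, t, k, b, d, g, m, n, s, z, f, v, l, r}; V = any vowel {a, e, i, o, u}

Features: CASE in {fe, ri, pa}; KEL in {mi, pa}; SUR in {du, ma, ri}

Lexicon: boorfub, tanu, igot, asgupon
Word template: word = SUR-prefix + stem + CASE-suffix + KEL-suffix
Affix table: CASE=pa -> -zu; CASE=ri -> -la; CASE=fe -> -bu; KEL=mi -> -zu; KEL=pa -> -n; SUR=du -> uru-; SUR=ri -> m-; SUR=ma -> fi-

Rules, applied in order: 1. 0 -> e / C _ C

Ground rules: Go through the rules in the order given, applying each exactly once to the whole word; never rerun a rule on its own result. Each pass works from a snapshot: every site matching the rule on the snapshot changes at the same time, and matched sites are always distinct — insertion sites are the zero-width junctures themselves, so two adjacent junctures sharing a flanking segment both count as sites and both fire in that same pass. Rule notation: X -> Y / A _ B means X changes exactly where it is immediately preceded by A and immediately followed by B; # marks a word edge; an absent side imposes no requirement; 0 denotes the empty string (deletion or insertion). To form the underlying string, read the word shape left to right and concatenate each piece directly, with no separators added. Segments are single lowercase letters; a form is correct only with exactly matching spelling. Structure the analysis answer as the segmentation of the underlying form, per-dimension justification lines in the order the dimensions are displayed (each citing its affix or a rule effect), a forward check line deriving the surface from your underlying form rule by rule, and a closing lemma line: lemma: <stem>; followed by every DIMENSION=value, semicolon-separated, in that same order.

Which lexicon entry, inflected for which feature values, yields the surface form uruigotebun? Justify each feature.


underlying: uru-igot-bu-n
CASE=fe - signalled by the affix -bu
KEL=pa - signalled by the affix -n
SUR=du - signalled by the affix uru-
check: uruigotbun -> uruigotebun
lemma: igot; CASE=fe; KEL=pa; SUR=du


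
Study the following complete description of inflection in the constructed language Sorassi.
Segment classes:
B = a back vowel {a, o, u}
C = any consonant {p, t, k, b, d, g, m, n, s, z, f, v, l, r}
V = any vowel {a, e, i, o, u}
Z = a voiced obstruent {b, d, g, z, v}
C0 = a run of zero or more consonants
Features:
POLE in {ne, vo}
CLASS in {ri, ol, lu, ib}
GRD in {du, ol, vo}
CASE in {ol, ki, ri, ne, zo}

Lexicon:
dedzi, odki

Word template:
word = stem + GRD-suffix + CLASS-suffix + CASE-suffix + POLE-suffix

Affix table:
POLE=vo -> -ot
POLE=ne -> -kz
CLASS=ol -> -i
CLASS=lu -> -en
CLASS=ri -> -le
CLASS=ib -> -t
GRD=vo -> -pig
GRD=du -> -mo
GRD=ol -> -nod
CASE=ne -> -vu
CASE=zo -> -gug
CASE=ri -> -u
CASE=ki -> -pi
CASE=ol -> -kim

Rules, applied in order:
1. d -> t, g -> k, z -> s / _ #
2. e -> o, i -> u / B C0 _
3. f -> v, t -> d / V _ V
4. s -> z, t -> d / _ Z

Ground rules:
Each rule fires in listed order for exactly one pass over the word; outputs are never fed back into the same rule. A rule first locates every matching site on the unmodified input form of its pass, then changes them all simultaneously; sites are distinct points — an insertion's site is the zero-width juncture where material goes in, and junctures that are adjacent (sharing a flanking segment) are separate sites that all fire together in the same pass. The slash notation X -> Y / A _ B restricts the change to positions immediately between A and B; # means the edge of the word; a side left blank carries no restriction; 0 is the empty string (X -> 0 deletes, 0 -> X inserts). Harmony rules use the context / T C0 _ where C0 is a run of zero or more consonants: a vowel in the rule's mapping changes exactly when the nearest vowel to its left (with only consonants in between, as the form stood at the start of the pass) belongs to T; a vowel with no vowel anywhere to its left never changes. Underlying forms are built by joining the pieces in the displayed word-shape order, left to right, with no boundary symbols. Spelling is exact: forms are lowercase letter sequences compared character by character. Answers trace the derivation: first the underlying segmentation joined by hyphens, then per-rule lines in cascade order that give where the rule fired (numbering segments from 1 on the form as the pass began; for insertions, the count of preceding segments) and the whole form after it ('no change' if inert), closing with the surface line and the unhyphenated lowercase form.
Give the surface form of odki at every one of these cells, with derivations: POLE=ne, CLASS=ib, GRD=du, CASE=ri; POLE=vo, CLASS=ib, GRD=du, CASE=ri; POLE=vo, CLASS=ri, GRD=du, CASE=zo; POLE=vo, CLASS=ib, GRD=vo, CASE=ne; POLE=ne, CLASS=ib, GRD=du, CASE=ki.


cell POLE=ne, CLASS=ib, GRD=du, CASE=ri:
underlying: odki-mo-t-u-kz
1. d -> t, g -> k, z -> s / _ #: fires at position(s) 10: odkimotuks
2. e -> o, i -> u / B C0 _: fires at position(s) 4: odkumotuks
3. f -> v, t -> d / V _ V: fires at position(s) 7: odkumoduks
4. s -> z, t -> d / _ Z: no change
surface: odkumoduks

cell POLE=vo, CLASS=ib, GRD=du, CASE=ri:
underlying: odki-mo-t-u-ot
1. d -> t, g -> k, z -> s / _ #: no change
2. e -> o, i -> u / B C0 _: fires at position(s) 4: odkumotuot
3. f -> v, t -> d / V _ V: fires at position(s) 7: odkumoduot
4. s -> z, t -> d / _ Z: no change
surface: odkumoduot

cell POLE=vo, CLASS=ri, GRD=du, CASE=zo:
underlying: odki-mo-le-gug-ot
1. d -> t, g -> k, z -> s / _ #: no change
2. e -> o, i -> u / B C0 _: fires at position(s) 4, 8: odkumologugot
3. f -> v, t -> d / V _ V: no change
4. s -> z, t -> d / _ Z: no change
surface: odkumologugot

cell POLE=vo, CLASS=ib, GRD=vo, CASE=ne:
underlying: odki-pig-t-vu-ot
1. d -> t, g -> k, z -> s / _ #: no change
2. e -> o, i -> u / B C0 _: fires at position(s) 4: odkupigtvuot
3. f -> v, t -> d / V _ V: no change
4. s -> z, t -> d / _ Z: fires at position(s) 8: odkupigdvuot
surface: odkupigdvuot

cell POLE=ne, CLASS=ib, GRD=du, CASE=ki:
underlying: odki-mo-t-pi-kz
1. d -> t, g -> k, z -> s / _ #: fires at position(s) 11: odkimotpiks
2. e -> o, i -> u / B C0 _: fires at position(s) 4, 9: odkumotpuks
3. f -> v, t -> d / V _ V: no change
4. s -> z, t -> d / _ Z: no change
surface: odkumotpuks


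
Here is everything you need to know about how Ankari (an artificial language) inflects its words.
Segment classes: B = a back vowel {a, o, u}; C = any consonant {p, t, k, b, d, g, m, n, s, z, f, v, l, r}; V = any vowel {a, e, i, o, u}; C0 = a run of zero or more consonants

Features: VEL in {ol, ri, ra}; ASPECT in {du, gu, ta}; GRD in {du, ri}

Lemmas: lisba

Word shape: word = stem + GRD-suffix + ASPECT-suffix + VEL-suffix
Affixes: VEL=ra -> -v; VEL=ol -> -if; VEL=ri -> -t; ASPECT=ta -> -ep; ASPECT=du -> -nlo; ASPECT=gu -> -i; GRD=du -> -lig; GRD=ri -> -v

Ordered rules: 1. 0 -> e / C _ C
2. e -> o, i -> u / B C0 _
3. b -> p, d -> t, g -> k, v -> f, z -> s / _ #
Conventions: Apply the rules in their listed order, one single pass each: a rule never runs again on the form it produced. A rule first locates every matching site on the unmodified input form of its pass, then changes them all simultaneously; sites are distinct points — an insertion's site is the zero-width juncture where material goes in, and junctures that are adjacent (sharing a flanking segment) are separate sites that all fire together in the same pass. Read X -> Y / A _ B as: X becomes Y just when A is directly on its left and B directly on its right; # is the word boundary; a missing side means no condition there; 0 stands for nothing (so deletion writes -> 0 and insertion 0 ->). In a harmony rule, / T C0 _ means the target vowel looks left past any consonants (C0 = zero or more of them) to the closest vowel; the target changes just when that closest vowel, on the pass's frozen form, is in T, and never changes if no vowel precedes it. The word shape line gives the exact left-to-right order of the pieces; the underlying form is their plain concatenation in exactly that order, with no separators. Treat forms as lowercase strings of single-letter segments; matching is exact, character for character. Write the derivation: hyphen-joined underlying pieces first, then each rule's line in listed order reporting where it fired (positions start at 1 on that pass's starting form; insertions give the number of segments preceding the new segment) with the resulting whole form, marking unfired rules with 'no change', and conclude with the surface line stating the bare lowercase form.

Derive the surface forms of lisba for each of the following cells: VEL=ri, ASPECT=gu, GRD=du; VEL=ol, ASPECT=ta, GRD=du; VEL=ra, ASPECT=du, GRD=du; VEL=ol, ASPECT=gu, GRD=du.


cell VEL=ri, ASPECT=gu, GRD=du:
underlying: lisba-lig-i-t
1. 0 -> e / C _ C: inserts after position(s) 3: lisebaligit
2. e -> o, i -> u / B C0 _: fires at position(s) 8: lisebalugit
3. b -> p, d -> t, g -> k, v -> f, z -> s / _ #: no change
surface: lisebalugit

cell VEL=ol, ASPECT=ta, GRD=du:
underlying: lisba-lig-ep-if
1. 0 -> e / C _ C: inserts after position(s) 3: lisebaligepif
2. e -> o, i -> u / B C0 _: fires at position(s) 8: lisebalugepif
3. b -> p, d -> t, g -> k, v -> f, z -> s / _ #: no change
surface: lisebalugepif

cell VEL=ra, ASPECT=du, GRD=du:
underlying: lisba-lig-nlo-v
1. 0 -> e / C _ C: inserts after position(s) 3, 8, 9: lisebaligenelov
2. e -> o, i -> u / B C0 _: fires at position(s) 8: lisebalugenelov
3. b -> p, d -> t, g -> k, v -> f, z -> s / _ #: fires at position(s) 15: lisebalugenelof
surface: lisebalugenelof

cell VEL=ol, ASPECT=gu, GRD=du:
underlying: lisba-lig-i-if
1. 0 -> e / C _ C: inserts after position(s) 3: lisebaligiif
2. e -> o, i -> u / B C0 _: fires at position(s) 8: lisebalugiif
3. b -> p, d -> t, g -> k, v -> f, z -> s / _ #: no change
surface: lisebalugiif


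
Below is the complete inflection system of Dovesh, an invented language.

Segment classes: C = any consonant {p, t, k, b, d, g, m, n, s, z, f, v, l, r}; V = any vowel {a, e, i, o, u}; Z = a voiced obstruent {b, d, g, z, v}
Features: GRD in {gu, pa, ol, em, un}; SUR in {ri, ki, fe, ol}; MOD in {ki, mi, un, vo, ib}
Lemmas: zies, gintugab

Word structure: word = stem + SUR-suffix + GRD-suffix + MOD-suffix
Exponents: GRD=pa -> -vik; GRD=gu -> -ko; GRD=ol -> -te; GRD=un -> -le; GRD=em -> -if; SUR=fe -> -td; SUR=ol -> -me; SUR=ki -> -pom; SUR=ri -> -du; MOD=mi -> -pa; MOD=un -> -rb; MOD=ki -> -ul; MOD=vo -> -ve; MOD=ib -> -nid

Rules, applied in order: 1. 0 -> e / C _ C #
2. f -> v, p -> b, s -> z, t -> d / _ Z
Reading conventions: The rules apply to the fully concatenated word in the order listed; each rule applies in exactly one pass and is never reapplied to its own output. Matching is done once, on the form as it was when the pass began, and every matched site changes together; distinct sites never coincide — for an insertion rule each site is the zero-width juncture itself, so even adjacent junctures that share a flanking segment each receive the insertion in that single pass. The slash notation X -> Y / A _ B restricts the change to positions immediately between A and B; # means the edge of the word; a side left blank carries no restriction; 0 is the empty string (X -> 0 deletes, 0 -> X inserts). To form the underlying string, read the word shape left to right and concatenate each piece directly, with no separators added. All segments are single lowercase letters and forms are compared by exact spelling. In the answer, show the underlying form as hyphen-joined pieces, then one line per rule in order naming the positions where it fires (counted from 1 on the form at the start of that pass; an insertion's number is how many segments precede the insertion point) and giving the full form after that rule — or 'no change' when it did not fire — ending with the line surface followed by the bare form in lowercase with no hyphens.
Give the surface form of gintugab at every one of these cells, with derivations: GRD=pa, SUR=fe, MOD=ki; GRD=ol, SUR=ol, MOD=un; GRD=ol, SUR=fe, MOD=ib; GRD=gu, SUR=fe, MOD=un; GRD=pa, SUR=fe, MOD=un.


cell GRD=pa, SUR=fe, MOD=ki:
underlying: gintugab-td-vik-ul
1. 0 -> e / C _ C #: no change
2. f -> v, p -> b, s -> z, t -> d / _ Z: fires at position(s) 9: gintugabddvikul
surface: gintugabddvikul

cell GRD=ol, SUR=ol, MOD=un:
underlying: gintugab-me-te-rb
1. 0 -> e / C _ C #: inserts after position(s) 13: gintugabmetereb
2. f -> v, p -> b, s -> z, t -> d / _ Z: no change
surface: gintugabmetereb

cell GRD=ol, SUR=fe, MOD=ib:
underlying: gintugab-td-te-nid
1. 0 -> e / C _ C #: no change
2. f -> v, p -> b, s -> z, t -> d / _ Z: fires at position(s) 9: gintugabddtenid
surface: gintugabddtenid

cell GRD=gu, SUR=fe, MOD=un:
underlying: gintugab-td-ko-rb
1. 0 -> e / C _ C #: inserts after position(s) 13: gintugabtdkoreb
2. f -> v, p -> b, s -> z, t -> d / _ Z: fires at position(s) 9: gintugabddkoreb
surface: gintugabddkoreb

cell GRD=pa, SUR=fe, MOD=un:
underlying: gintugab-td-vik-rb
1. 0 -> e / C _ C #: inserts after position(s) 14: gintugabtdvikreb
2. f -> v, p -> b, s -> z, t -> d / _ Z: fires at position(s) 9: gintugabddvikreb
surface: gintugabddvikreb


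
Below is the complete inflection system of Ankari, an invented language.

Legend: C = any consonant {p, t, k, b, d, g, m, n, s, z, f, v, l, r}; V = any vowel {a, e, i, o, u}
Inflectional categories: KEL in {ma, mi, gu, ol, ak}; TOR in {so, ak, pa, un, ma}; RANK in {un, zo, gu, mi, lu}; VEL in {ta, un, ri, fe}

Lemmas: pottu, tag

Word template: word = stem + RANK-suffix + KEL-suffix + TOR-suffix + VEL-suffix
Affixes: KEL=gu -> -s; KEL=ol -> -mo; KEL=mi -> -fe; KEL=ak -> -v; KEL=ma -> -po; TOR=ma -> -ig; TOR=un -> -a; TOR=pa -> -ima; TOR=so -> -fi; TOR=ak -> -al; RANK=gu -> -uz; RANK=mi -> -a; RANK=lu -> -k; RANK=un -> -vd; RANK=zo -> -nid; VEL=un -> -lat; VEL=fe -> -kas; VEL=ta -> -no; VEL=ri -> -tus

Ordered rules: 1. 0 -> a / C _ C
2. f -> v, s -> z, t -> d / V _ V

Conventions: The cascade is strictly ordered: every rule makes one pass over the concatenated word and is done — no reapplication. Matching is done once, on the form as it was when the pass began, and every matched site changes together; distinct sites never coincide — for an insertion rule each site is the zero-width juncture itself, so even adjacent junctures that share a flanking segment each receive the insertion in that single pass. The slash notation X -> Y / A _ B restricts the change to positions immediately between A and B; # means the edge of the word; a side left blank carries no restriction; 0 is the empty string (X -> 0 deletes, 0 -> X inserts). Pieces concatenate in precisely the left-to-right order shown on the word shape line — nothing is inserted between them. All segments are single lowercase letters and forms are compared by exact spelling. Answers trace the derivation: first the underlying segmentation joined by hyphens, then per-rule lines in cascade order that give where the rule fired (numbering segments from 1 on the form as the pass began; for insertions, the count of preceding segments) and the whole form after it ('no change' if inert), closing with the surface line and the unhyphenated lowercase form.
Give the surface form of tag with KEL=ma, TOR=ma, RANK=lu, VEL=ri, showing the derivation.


underlying: tag-k-po-ig-tus
1. 0 -> a / C _ C: inserts after position(s) 3, 4, 8: tagakapoigatus
2. f -> v, s -> z, t -> d / V _ V: fires at position(s) 12: tagakapoigadus
surface: tagakapoigadus


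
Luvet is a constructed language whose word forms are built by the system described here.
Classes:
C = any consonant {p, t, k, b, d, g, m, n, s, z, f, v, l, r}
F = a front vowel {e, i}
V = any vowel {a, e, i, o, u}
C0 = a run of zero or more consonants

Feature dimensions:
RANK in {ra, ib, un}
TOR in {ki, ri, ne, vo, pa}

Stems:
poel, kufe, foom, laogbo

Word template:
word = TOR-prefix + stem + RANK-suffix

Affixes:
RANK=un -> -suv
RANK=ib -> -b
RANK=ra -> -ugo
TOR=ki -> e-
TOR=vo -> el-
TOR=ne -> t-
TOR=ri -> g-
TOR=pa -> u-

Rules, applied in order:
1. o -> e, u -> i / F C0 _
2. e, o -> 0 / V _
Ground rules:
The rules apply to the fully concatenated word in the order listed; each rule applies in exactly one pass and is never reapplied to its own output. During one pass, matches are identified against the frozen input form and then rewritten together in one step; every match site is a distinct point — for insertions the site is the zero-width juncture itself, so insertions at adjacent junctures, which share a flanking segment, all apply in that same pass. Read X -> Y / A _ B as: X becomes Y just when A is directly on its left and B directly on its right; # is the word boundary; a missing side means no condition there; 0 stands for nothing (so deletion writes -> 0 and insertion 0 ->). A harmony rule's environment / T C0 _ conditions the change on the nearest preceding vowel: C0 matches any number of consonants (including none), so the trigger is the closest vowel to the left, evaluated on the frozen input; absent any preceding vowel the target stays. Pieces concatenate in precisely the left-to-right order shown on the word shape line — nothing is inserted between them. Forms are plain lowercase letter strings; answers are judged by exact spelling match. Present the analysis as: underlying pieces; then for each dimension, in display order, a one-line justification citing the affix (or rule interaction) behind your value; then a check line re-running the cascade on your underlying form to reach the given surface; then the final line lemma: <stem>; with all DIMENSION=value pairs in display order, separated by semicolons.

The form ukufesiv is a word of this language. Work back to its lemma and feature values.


underlying: u-kufe-suv
RANK=un - signalled by the affix -suv
TOR=pa - signalled by the affix u-
check: ukufesuv -> ukufesiv -> ukufesiv
lemma: kufe; RANK=un; TOR=pa


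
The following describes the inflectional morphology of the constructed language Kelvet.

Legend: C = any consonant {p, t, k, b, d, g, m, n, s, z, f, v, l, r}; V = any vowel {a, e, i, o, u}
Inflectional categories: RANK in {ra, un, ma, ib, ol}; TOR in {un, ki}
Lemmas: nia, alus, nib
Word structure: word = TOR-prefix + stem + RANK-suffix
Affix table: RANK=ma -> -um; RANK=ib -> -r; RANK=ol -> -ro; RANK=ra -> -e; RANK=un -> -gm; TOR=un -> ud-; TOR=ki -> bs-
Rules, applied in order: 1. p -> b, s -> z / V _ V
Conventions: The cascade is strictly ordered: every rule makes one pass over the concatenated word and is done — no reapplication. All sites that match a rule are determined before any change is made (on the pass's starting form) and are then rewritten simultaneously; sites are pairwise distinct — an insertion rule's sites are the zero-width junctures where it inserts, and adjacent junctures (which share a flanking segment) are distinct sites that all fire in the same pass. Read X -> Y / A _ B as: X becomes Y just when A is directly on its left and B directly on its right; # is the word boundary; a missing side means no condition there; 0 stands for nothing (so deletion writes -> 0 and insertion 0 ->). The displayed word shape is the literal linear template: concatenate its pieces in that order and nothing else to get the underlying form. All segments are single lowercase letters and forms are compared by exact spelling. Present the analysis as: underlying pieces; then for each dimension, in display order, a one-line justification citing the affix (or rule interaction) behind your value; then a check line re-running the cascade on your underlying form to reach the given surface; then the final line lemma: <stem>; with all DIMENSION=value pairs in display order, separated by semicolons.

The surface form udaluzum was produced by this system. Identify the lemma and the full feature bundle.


underlying: ud-alus-um
RANK=ma - signalled by the affix -um
TOR=un - signalled by the affix ud-
check: udalusum -> udaluzum
lemma: alus; RANK=ma; TOR=un


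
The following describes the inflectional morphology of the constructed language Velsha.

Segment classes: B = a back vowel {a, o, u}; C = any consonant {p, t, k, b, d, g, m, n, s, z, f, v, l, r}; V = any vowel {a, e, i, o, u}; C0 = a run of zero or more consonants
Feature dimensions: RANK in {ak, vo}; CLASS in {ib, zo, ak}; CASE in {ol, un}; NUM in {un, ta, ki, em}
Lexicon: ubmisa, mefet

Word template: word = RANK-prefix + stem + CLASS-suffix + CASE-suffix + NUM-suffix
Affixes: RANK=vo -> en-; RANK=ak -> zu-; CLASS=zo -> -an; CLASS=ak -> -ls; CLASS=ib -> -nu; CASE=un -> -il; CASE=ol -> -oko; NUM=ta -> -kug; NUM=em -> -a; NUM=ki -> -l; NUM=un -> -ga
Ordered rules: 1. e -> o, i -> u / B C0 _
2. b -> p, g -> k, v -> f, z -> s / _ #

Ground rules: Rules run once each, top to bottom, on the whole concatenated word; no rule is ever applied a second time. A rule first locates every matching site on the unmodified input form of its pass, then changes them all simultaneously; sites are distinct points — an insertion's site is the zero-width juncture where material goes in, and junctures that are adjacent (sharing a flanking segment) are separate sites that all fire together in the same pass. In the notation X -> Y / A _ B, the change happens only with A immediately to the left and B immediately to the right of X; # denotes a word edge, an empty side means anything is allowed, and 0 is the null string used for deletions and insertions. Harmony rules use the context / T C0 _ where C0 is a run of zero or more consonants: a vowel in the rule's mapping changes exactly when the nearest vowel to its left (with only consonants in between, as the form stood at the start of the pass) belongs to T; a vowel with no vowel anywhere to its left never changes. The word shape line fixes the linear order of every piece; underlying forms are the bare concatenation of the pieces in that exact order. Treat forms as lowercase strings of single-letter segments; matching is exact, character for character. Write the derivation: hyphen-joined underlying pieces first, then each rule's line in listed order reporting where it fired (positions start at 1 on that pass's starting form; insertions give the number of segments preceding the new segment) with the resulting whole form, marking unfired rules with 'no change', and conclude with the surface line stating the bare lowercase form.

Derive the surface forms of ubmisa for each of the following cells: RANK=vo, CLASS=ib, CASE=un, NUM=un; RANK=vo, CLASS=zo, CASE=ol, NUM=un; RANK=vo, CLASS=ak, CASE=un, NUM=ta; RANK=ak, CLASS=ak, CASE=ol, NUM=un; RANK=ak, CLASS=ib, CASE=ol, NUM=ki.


cell RANK=vo, CLASS=ib, CASE=un, NUM=un:
underlying: en-ubmisa-nu-il-ga
1. e -> o, i -> u / B C0 _: fires at position(s) 6, 11: enubmusanuulga
2. b -> p, g -> k, v -> f, z -> s / _ #: no change
surface: enubmusanuulga

cell RANK=vo, CLASS=zo, CASE=ol, NUM=un:
underlying: en-ubmisa-an-oko-ga
1. e -> o, i -> u / B C0 _: fires at position(s) 6: enubmusaanokoga
2. b -> p, g -> k, v -> f, z -> s / _ #: no change
surface: enubmusaanokoga

cell RANK=vo, CLASS=ak, CASE=un, NUM=ta:
underlying: en-ubmisa-ls-il-kug
1. e -> o, i -> u / B C0 _: fires at position(s) 6, 11: enubmusalsulkug
2. b -> p, g -> k, v -> f, z -> s / _ #: fires at position(s) 15: enubmusalsulkuk
surface: enubmusalsulkuk

cell RANK=ak, CLASS=ak, CASE=ol, NUM=un:
underlying: zu-ubmisa-ls-oko-ga
1. e -> o, i -> u / B C0 _: fires at position(s) 6: zuubmusalsokoga
2. b -> p, g -> k, v -> f, z -> s / _ #: no change
surface: zuubmusalsokoga

cell RANK=ak, CLASS=ib, CASE=ol, NUM=ki:
underlying: zu-ubmisa-nu-oko-l
1. e -> o, i -> u / B C0 _: fires at position(s) 6: zuubmusanuokol
2. b -> p, g -> k, v -> f, z -> s / _ #: no change
surface: zuubmusanuokol


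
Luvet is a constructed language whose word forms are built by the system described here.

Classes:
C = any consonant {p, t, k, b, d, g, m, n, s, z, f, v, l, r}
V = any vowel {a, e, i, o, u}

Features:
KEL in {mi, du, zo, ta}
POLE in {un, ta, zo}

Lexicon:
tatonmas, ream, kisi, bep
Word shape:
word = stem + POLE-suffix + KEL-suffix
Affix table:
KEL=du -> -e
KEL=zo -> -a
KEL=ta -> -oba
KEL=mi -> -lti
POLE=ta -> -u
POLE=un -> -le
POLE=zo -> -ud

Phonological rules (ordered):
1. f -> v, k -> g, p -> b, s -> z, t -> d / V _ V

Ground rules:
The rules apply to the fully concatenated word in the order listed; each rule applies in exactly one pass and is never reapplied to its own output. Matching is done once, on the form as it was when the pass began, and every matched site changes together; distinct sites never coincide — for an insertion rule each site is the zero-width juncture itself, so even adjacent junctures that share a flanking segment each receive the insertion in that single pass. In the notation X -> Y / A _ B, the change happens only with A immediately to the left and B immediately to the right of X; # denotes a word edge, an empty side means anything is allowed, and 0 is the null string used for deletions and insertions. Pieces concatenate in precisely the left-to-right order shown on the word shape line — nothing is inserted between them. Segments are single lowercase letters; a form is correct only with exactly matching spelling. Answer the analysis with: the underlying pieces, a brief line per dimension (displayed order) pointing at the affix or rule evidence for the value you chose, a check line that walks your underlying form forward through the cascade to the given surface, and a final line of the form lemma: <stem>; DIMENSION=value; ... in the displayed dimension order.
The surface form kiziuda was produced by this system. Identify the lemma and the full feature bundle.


underlying: kisi-ud-a
KEL=zo - signalled by the affix -a
POLE=zo - signalled by the affix -ud
check: kisiuda -> kiziuda
lemma: kisi; KEL=zo; POLE=zo


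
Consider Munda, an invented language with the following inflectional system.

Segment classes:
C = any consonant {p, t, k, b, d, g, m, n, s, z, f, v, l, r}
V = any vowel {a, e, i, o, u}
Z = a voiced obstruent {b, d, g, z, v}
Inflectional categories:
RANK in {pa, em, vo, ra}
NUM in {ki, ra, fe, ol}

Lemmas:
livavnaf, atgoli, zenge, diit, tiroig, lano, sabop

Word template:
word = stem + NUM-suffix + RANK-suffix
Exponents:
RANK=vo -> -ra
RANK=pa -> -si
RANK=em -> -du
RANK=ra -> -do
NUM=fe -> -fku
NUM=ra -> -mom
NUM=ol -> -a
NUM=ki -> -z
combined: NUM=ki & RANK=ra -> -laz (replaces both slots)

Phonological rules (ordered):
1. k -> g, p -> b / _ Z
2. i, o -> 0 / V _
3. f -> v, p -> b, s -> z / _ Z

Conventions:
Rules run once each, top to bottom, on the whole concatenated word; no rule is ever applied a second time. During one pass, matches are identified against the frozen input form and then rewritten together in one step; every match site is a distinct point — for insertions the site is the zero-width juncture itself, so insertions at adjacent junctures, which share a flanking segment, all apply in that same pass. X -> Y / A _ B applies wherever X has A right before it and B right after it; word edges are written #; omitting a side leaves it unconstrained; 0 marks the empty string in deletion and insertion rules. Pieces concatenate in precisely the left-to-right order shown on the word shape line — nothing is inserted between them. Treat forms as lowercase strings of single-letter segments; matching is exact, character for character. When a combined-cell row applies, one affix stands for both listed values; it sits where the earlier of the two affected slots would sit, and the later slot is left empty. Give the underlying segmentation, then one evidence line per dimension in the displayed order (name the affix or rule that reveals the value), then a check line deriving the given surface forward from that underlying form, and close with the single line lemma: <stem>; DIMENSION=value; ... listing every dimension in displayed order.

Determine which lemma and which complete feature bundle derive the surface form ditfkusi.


underlying: diit-fku-si
RANK=pa - signalled by the affix -si
NUM=fe - signalled by the affix -fku
check: diitfkusi -> diitfkusi -> ditfkusi -> ditfkusi
lemma: diit; RANK=pa; NUM=fe


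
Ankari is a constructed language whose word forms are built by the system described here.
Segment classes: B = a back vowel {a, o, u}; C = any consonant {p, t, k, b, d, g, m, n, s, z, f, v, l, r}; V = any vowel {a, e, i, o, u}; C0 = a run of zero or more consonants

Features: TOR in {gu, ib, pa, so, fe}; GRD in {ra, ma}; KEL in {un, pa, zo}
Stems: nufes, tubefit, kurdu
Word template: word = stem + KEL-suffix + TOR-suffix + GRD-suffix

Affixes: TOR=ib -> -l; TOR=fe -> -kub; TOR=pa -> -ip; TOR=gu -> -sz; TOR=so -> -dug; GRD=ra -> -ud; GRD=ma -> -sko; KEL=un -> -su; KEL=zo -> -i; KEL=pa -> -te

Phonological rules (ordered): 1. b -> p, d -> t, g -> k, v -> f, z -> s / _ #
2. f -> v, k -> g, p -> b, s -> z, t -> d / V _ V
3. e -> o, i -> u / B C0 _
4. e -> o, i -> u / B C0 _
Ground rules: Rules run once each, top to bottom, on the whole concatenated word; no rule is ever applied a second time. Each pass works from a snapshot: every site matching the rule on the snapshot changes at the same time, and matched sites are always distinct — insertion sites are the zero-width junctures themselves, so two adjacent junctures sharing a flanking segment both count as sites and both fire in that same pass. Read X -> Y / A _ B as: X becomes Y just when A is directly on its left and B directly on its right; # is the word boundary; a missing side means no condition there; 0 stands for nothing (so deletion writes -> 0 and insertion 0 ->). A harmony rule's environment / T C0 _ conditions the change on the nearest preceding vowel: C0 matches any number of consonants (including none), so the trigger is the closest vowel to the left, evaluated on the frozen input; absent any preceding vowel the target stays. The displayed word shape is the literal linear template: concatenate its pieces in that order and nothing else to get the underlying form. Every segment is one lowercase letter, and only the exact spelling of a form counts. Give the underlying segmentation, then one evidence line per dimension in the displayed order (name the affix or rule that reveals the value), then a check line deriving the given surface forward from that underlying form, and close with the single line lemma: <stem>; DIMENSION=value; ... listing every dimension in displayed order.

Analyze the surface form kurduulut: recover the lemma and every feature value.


underlying: kurdu-i-l-ud
TOR=ib - signalled by the affix -l
GRD=ra - signalled by the affix -ud
KEL=zo - signalled by the affix -i
check: kurduilud -> kurduilut -> kurduilut -> kurduulut -> kurduulut
lemma: kurdu; TOR=ib; GRD=ra; KEL=zo


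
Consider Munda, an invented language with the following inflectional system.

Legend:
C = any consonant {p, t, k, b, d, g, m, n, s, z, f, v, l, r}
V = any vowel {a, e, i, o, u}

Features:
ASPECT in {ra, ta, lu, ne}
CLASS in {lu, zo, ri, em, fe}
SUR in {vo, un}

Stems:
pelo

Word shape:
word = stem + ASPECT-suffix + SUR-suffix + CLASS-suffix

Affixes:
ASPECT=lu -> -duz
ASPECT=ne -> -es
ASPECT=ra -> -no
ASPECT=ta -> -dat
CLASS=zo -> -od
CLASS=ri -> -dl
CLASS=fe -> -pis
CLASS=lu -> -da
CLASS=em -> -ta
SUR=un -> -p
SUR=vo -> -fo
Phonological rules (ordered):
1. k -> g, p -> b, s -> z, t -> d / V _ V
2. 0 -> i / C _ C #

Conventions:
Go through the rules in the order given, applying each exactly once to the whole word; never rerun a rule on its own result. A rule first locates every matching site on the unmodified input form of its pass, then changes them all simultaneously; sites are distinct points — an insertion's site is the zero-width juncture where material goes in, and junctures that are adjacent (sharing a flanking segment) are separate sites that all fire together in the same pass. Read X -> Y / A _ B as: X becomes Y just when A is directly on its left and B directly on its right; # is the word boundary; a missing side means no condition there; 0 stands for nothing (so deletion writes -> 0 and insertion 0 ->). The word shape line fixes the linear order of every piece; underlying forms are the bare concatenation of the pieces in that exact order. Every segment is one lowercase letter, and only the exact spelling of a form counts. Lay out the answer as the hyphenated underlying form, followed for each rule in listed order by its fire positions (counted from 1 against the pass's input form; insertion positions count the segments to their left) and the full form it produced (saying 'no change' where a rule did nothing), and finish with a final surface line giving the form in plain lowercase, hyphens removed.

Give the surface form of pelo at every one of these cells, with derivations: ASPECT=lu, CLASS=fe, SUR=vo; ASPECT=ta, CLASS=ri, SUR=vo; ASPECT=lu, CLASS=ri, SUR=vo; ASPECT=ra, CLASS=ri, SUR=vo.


cell ASPECT=lu, CLASS=fe, SUR=vo:
underlying: pelo-duz-fo-pis
1. k -> g, p -> b, s -> z, t -> d / V _ V: fires at position(s) 10: peloduzfobis
2. 0 -> i / C _ C #: no change
surface: peloduzfobis

cell ASPECT=ta, CLASS=ri, SUR=vo:
underlying: pelo-dat-fo-dl
1. k -> g, p -> b, s -> z, t -> d / V _ V: no change
2. 0 -> i / C _ C #: inserts after position(s) 10: pelodatfodil
surface: pelodatfodil

cell ASPECT=lu, CLASS=ri, SUR=vo:
underlying: pelo-duz-fo-dl
1. k -> g, p -> b, s -> z, t -> d / V _ V: no change
2. 0 -> i / C _ C #: inserts after position(s) 10: peloduzfodil
surface: peloduzfodil

cell ASPECT=ra, CLASS=ri, SUR=vo:
underlying: pelo-no-fo-dl
1. k -> g, p -> b, s -> z, t -> d / V _ V: no change
2. 0 -> i / C _ C #: inserts after position(s) 9: pelonofodil
surface: pelonofodil


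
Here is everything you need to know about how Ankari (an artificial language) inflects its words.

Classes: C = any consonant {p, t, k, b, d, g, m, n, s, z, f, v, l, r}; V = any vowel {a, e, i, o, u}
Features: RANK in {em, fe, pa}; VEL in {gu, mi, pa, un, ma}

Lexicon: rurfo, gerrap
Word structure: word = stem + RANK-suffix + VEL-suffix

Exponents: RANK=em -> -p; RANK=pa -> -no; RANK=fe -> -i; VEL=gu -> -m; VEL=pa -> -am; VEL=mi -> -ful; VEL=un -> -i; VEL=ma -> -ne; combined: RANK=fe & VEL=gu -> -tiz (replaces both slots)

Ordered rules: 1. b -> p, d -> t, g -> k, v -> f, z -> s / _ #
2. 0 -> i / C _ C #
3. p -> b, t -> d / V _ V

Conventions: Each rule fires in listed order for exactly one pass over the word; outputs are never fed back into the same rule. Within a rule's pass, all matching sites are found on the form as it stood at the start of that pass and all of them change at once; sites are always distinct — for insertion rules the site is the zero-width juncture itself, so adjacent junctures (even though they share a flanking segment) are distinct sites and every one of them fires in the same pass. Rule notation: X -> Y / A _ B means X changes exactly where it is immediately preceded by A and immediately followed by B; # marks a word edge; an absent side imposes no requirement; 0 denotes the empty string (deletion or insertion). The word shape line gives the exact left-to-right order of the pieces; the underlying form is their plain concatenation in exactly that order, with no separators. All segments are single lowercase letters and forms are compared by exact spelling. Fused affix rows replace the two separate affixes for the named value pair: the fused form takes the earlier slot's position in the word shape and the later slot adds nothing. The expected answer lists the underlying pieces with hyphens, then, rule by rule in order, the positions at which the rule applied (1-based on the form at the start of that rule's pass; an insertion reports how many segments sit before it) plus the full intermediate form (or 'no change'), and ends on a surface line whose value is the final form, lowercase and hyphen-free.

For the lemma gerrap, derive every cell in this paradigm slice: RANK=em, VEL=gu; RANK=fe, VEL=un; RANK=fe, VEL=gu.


cell RANK=em, VEL=gu:
underlying: gerrap-p-m
1. b -> p, d -> t, g -> k, v -> f, z -> s / _ #: no change
2. 0 -> i / C _ C #: inserts after position(s) 7: gerrappim
3. p -> b, t -> d / V _ V: no change
surface: gerrappim

cell RANK=fe, VEL=un:
underlying: gerrap-i-i
1. b -> p, d -> t, g -> k, v -> f, z -> s / _ #: no change
2. 0 -> i / C _ C #: no change
3. p -> b, t -> d / V _ V: fires at position(s) 6: gerrabii
surface: gerrabii

cell RANK=fe, VEL=gu:
underlying: gerrap-tiz
1. b -> p, d -> t, g -> k, v -> f, z -> s / _ #: fires at position(s) 9: gerraptis
2. 0 -> i / C _ C #: no change
3. p -> b, t -> d / V _ V: no change
surface: gerraptis


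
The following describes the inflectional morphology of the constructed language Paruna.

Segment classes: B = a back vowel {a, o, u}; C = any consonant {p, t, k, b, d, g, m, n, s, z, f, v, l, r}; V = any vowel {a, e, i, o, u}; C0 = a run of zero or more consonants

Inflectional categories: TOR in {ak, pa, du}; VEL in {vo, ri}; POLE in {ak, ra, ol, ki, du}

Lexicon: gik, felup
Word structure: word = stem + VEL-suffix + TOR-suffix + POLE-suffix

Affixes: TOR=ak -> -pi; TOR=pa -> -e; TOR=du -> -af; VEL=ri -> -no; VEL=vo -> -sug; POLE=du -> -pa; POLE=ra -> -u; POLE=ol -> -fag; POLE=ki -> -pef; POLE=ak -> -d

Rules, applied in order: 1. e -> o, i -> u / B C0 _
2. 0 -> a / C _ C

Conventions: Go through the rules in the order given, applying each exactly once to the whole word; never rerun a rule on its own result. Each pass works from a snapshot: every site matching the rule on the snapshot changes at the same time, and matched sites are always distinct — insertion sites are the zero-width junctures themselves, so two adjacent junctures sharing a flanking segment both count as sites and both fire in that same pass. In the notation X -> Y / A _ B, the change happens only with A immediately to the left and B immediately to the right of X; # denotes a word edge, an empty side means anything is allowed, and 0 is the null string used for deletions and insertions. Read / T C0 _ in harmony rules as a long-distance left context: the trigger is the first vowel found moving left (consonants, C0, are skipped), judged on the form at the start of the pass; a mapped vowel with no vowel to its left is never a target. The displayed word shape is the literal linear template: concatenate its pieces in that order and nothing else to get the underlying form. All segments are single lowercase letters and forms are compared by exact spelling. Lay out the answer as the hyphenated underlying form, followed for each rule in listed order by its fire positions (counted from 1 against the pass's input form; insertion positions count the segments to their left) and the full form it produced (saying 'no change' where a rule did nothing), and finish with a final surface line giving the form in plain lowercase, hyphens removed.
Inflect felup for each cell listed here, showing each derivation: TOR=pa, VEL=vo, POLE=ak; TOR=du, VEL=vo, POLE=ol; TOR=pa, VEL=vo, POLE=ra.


cell TOR=pa, VEL=vo, POLE=ak:
underlying: felup-sug-e-d
1. e -> o, i -> u / B C0 _: fires at position(s) 9: felupsugod
2. 0 -> a / C _ C: inserts after position(s) 5: felupasugod
surface: felupasugod

cell TOR=du, VEL=vo, POLE=ol:
underlying: felup-sug-af-fag
1. e -> o, i -> u / B C0 _: no change
2. 0 -> a / C _ C: inserts after position(s) 5, 10: felupasugafafag
surface: felupasugafafag

cell TOR=pa, VEL=vo, POLE=ra:
underlying: felup-sug-e-u
1. e -> o, i -> u / B C0 _: fires at position(s) 9: felupsugou
2. 0 -> a / C _ C: inserts after position(s) 5: felupasugou
surface: felupasugou


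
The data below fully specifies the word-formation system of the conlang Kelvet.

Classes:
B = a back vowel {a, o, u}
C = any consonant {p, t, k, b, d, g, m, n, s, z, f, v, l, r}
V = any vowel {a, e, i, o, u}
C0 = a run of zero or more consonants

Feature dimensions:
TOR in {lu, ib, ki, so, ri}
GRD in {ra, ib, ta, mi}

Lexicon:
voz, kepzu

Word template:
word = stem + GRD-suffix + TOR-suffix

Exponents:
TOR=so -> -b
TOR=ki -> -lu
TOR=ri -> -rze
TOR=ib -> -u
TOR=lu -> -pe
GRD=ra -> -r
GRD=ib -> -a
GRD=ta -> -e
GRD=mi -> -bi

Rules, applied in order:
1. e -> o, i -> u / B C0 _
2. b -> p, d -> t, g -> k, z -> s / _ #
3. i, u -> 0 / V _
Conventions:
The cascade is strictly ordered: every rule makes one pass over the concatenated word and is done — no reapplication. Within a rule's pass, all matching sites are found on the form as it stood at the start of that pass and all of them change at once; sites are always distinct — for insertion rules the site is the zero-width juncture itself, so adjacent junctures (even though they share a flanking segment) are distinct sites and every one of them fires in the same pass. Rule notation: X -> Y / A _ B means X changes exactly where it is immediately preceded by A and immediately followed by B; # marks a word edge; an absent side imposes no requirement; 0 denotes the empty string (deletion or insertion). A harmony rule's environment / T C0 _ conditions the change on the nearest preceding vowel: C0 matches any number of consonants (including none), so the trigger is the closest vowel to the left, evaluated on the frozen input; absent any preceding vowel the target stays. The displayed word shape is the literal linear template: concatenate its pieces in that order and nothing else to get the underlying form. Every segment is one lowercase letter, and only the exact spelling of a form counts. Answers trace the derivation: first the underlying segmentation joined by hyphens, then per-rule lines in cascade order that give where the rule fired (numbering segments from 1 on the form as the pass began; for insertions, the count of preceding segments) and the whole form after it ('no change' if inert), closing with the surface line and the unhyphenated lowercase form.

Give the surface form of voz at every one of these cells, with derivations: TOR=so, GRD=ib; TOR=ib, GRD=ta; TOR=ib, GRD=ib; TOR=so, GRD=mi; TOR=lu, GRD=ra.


cell TOR=so, GRD=ib:
underlying: voz-a-b
1. e -> o, i -> u / B C0 _: no change
2. b -> p, d -> t, g -> k, z -> s / _ #: fires at position(s) 5: vozap
3. i, u -> 0 / V _: no change
surface: vozap

cell TOR=ib, GRD=ta:
underlying: voz-e-u
1. e -> o, i -> u / B C0 _: fires at position(s) 4: vozou
2. b -> p, d -> t, g -> k, z -> s / _ #: no change
3. i, u -> 0 / V _: fires at position(s) 5: vozo
surface: vozo

cell TOR=ib, GRD=ib:
underlying: voz-a-u
1. e -> o, i -> u / B C0 _: no change
2. b -> p, d -> t, g -> k, z -> s / _ #: no change
3. i, u -> 0 / V _: fires at position(s) 5: voza
surface: voza

cell TOR=so, GRD=mi:
underlying: voz-bi-b
1. e -> o, i -> u / B C0 _: fires at position(s) 5: vozbub
2. b -> p, d -> t, g -> k, z -> s / _ #: fires at position(s) 6: vozbup
3. i, u -> 0 / V _: no change
surface: vozbup

cell TOR=lu, GRD=ra:
underlying: voz-r-pe
1. e -> o, i -> u / B C0 _: fires at position(s) 6: vozrpo
2. b -> p, d -> t, g -> k, z -> s / _ #: no change
3. i, u -> 0 / V _: no change
surface: vozrpo
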